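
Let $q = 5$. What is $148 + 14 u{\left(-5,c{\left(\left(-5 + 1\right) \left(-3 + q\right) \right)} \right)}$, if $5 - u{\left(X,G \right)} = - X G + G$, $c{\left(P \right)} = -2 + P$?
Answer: $1058$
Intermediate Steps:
$u{\left(X,G \right)} = 5 - G + G X$ ($u{\left(X,G \right)} = 5 - \left(- X G + G\right) = 5 - \left(- G X + G\right) = 5 - \left(G - G X\right) = 5 + \left(- G + G X\right) = 5 - G + G X$)
$148 + 14 u{\left(-5,c{\left(\left(-5 + 1\right) \left(-3 + q\right) \right)} \right)} = 148 + 14 \left(5 - \left(-2 + \left(-5 + 1\right) \left(-3 + 5\right)\right) + \left(-2 + \left(-5 + 1\right) \left(-3 + 5\right)\right) \left(-5\right)\right) = 148 + 14 \left(5 - \left(-2 - 8\right) + \left(-2 - 8\right) \left(-5\right)\right) = 148 + 14 \left(5 - -10 - -50\right) = 148 + 14 \left(5 + 10 + 50\right) = 148 + 14 \cdot 65 = 148 + 910 = 1058$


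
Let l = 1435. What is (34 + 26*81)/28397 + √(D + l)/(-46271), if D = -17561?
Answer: 2140/28397 - I*√16126/46271 ≈ 0.07536 - 0.0027444*I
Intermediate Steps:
(34 + 26*81)/28397 + √(D + l)/(-46271) = (34 + 26*81)/28397 + √(-17561 + 1435)/(-46271) = (34 + 2106)*(1/28397) + √(-16126)*(-1/46271) = 2140*(1/28397) + (I*√16126)*(-1/46271) = 2140/28397 - I*√16126/46271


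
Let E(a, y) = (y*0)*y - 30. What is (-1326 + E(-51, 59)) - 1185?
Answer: -2541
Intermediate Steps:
E(a, y) = -30 (E(a, y) = 0*y - 30 = 0 - 30 = -30)
(-1326 + E(-51, 59)) - 1185 = (-1326 - 30) - 1185 = -1356 - 1185 = -2541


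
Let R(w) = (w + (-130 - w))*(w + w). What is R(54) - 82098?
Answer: -96138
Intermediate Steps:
R(w) = -260*w
R(54) - 82098 = -260*54 - 82098 = -14040 - 82098 = -96138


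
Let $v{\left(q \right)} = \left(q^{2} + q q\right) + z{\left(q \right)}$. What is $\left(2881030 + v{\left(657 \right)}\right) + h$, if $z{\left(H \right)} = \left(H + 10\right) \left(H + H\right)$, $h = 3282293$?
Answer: $7903059$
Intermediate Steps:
$z{\left(H \right)} = 2 H \left(10 + H\right)$ ($z{\left(H \right)} = \left(10 + H\right) 2 H = 2 H \left(10 + H\right)$)
$v{\left(q \right)} = 2 q^{2} + 2 q \left(10 + q\right)$ ($v{\left(q \right)} = \left(q^{2} + q q\right) + 2 q \left(10 + q\right) = \left(q^{2} + q^{2}\right) + 2 q \left(10 + q\right) = 2 q^{2} + 2 q \left(10 + q\right)$)
$\left(2881030 + v{\left(657 \right)}\right) + h = \left(2881030 + 4 \cdot 657 \left(5 + 657\right)\right) + 3282293 = \left(2881030 + 4 \cdot 657 \cdot 662\right) + 3282293 = \left(2881030 + 1739736\right) + 3282293 = 4620766 + 3282293 = 7903059$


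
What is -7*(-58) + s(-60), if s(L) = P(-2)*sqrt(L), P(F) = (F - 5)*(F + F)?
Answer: 406 + 56*I*sqrt(15) ≈ 406.0 + 216.89*I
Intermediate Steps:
P(F) = 2*F*(-5 + F) (P(F) = (-5 + F)*(2*F) = 2*F*(-5 + F))
s(L) = 28*sqrt(L) (s(L) = (2*(-2)*(-5 - 2))*sqrt(L) = (2*(-2)*(-7))*sqrt(L) = 28*sqrt(L))
-7*(-58) + s(-60) = -7*(-58) + 28*sqrt(-60) = 406 + 28*(2*I*sqrt(15)) = 406 + 56*I*sqrt(15)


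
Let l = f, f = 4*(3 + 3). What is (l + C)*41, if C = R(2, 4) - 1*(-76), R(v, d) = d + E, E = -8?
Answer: 3936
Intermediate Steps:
R(v, d) = -8 + d (R(v, d) = d - 8 = -8 + d)
f = 24 (f = 4*6 = 24)
l = 24
C = 72 (C = (-8 + 4) - 1*(-76) = -4 + 76 = 72)
(l + C)*41 = (24 + 72)*41 = 96*41 = 3936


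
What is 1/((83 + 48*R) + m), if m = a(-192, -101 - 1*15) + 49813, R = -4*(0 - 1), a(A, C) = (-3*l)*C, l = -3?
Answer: 1/49044 ≈ 2.0390e-5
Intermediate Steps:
a(A, C) = 9*C (a(A, C) = (-3*(-3))*C = 9*C)
R = 4 (R = -4*(-1) = 4)
m = 48769 (m = 9*(-101 - 1*15) + 49813 = 9*(-101 - 15) + 49813 = 9*(-116) + 49813 = -1044 + 49813 = 48769)
1/((83 + 48*R) + m) = 1/((83 + 48*4) + 48769) = 1/((83 + 192) + 48769) = 1/(275 + 48769) = 1/49044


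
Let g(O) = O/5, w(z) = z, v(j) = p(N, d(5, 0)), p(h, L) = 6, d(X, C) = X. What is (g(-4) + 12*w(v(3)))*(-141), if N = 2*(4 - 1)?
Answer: -50196/5 ≈ -10039.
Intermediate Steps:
N = 6 (N = 2*3 = 6)
v(j) = 6
g(O) = O/5 (g(O) = O*(⅕) = O/5)
(g(-4) + 12*w(v(3)))*(-141) = ((⅕)*(-4) + 12*6)*(-141) = (-⅘ + 72)*(-141) = (356/5)*(-141) = -50196/5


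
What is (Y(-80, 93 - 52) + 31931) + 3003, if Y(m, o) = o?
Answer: 34975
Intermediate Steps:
(Y(-80, 93 - 52) + 31931) + 3003 = ((93 - 52) + 31931) + 3003 = (41 + 31931) + 3003 = 31972 + 3003 = 34975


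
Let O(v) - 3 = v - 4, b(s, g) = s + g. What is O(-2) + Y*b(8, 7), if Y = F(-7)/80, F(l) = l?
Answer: -69/16 ≈ -4.3125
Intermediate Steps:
b(s, g) = g + s
O(v) = -1 + v (O(v) = 3 + (v - 4) = 3 + (-4 + v) = -1 + v)
Y = -7/80 ≈ -0.087500
O(-2) + Y*b(8, 7) = (-1 - 2) - 7*(7 + 8)/80 = -3 - 7/80*15 = -3 - 21/16 = -69/16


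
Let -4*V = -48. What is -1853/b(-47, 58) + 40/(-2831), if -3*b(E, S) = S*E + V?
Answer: -15846089/7683334 ≈ -2.0624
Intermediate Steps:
V = 12 (V = -1/4*(-48) = 12)
b(E, S) = -4 - E*S/3 (b(E, S) = -(S*E + 12)/3 = -(E*S + 12)/3 = -(12 + E*S)/3 = -4 - E*S/3)
-1853/b(-47, 58) + 40/(-2831) = -1853/(-4 - 1/3*(-47)*58) + 40/(-2831) = -1853/(-4 + 2726/3) + 40*(-1/2831) = -1853/2714/3 - 40/2831 = -1853*3/2714 - 40/2831 = -5559/2714 - 40/2831 = -15846089/7683334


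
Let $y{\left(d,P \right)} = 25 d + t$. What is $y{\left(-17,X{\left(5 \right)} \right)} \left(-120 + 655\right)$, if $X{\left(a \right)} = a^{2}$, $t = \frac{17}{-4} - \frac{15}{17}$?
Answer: $- \frac{15648215}{68} \approx -2.3012 \cdot 10^{5}$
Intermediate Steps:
$t = - \frac{349}{68}$ ($t = 17 \left(- \frac{1}{4}\right) - \frac{15}{17} = - \frac{17}{4} - \frac{15}{17} = - \frac{349}{68} \approx -5.1324$)
$y{\left(d,P \right)} = - \frac{349}{68} + 25 d$ ($y{\left(d,P \right)} = 25 d - \frac{349}{68} = - \frac{349}{68} + 25 d$)
$y{\left(-17,X{\left(5 \right)} \right)} \left(-120 + 655\right) = \left(- \frac{349}{68} + 25 \left(-17\right)\right) \left(-120 + 655\right) = \left(- \frac{349}{68} - 425\right) 535 = \left(- \frac{29249}{68}\right) 535 = - \frac{15648215}{68}$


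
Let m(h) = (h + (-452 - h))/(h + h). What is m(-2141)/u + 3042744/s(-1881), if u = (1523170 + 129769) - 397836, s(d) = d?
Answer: -2725462399710002/1684859052921 ≈ -1617.6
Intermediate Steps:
m(h) = -226/h (m(h) = -452*1/(2*h) = -226/h)
u = 1255103 (u = 1652939 - 397836 = 1255103)
m(-2141)/u + 3042744/s(-1881) = -226/(-2141)/1255103 + 3042744/(-1881) = -226*(-1/2141)*(1/1255103) + 3042744*(-1/1881) = (226/2141)*(1/1255103) - 1014248/627 = 226/2687175523 - 1014248/627 = -2725462399710002/1684859052921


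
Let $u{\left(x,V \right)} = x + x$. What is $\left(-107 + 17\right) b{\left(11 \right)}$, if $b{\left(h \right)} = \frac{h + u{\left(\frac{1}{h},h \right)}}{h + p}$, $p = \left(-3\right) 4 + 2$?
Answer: $- \frac{11070}{11} \approx -1006.4$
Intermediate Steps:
$u{\left(x,V \right)} = 2 x$
$p = -10$ ($p = -12 + 2 = -10$)
$b{\left(h \right)} = \frac{h + \frac{2}{h}}{-10 + h}$ ($b{\left(h \right)} = \frac{h + \frac{2}{h}}{h - 10} = \frac{h + \frac{2}{h}}{-10 + h}$)
$\left(-107 + 17\right) b{\left(11 \right)} = \left(-107 + 17\right) \frac{2 + 11^{2}}{11 \left(-10 + 11\right)} = - 90 \frac{2 + 121}{11 \cdot 1} = - 90 \cdot \frac{1}{11} \cdot 1 \cdot 123 = \left(-90\right) \frac{123}{11} = - \frac{11070}{11}$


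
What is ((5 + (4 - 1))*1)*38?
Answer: 304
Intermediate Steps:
((5 + (4 - 1))*1)*38 = ((5 + 3)*1)*38 = (8*1)*38 = 8*38 = 304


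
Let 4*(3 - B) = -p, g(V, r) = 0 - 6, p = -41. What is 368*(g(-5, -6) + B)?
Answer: -4876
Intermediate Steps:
g(V, r) = -6
B = -29/4 (B = 3 - (-1)*(-41)/4 = 3 - 1/4*41 = 3 - 41/4 = -29/4 ≈ -7.2500)
368*(g(-5, -6) + B) = 368*(-6 - 29/4) = 368*(-53/4) = -4876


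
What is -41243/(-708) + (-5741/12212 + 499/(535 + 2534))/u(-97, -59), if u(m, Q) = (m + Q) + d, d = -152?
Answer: 39674443729955/681061628016 ≈ 58.254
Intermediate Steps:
u(m, Q) = -152 + Q + m (u(m, Q) = (m + Q) - 152 = (Q + m) - 152 = -152 + Q + m)
-41243/(-708) + (-5741/12212 + 499/(535 + 2534))/u(-97, -59) = -41243/(-708) + (-5741/12212 + 499/(535 + 2534))/(-152 - 59 - 97) = -41243*(-1/708) + (-5741*1/12212 + 499/3069)/(-308) = 41243/708 + (-5741/12212 + 499*(1/3069))*(-1/308) = 41243/708 + (-5741/12212 + 499/3069)*(-1/308) = 41243/708 - 11525341/37478628*(-1/308) = 41243/708 + 11525341/11543417424 = 39674443729955/681061628016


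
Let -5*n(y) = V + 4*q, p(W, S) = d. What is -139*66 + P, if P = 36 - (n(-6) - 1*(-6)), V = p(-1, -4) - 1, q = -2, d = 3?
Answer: -45726/5 ≈ -9145.2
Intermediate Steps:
p(W, S) = 3
V = 2 (V = 3 - 1 = 2)
n(y) = 6/5 (n(y) = -(2 + 4*(-2))/5 = -(2 - 8)/5 = -1/5*(-6) = 6/5)
P = 144/5 (P = 36 - (6/5 - 1*(-6)) = 36 - (6/5 + 6) = 36 - 1*36/5 = 36 - 36/5 = 144/5 ≈ 28.800)
-139*66 + P = -139*66 + 144/5 = -9174 + 144/5 = -45726/5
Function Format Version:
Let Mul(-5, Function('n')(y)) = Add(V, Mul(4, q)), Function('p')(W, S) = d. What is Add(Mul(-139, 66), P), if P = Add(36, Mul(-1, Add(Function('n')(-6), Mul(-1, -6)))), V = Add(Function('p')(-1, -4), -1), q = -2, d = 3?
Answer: Rational(-45726, 5) ≈ -9145.2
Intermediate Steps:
Function('p')(W, S) = 3
V = 2 (V = Add(3, -1) = 2)
Function('n')(y) = Rational(6, 5) (Function('n')(y) = Mul(Rational(-1, 5), Add(2, Mul(4, -2))) = Mul(Rational(-1, 5), Add(2, -8)) = Mul(Rational(-1, 5), -6) = Rational(6, 5))
P = Rational(144, 5) (P = Add(36, Mul(-1, Add(Rational(6, 5), Mul(-1, -6)))) = Add(36, Mul(-1, Add(Rational(6, 5), 6))) = Add(36, Mul(-1, Rational(36, 5))) = Add(36, Rational(-36, 5)) = Rational(144, 5) ≈ 28.800)
Add(Mul(-139, 66), P) = Add(Mul(-139, 66), Rational(144, 5)) = Add(-9174, Rational(144, 5)) = Rational(-45726, 5)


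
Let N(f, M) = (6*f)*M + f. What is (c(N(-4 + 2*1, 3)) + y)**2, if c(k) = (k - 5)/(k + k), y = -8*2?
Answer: 1375929/5776 ≈ 238.21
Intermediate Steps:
N(f, M) = f + 6*M*f (N(f, M) = 6*M*f + f = f + 6*M*f)
y = -16
c(k) = (-5 + k)/(2*k) (c(k) = (-5 + k)/((2*k)) = (-5 + k)*(1/(2*k)) = (-5 + k)/(2*k))
(c(N(-4 + 2*1, 3)) + y)**2 = ((-5 + (-4 + 2*1)*(1 + 6*3))/(2*(((-4 + 2*1)*(1 + 6*3)))) - 16)**2 = ((-5 + (-4 + 2)*(1 + 18))/(2*(((-4 + 2)*(1 + 18)))) - 16)**2 = ((-5 - 2*19)/(2*((-2*19))) - 16)**2 = ((1/2)*(-5 - 38)/(-38) - 16)**2 = ((1/2)*(-1/38)*(-43) - 16)**2 = (43/76 - 16)**2 = (-1173/76)**2 = 1375929/5776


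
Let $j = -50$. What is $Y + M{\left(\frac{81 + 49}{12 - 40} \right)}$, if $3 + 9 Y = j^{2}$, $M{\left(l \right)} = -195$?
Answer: $\frac{742}{9} \approx 82.444$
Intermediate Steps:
$Y = \frac{2497}{9}$ ($Y = - \frac{1}{3} + \frac{\left(-50\right)^{2}}{9} = - \frac{1}{3} + \frac{1}{9} \cdot 2500 = - \frac{1}{3} + \frac{2500}{9} = \frac{2497}{9} \approx 277.44$)
$Y + M{\left(\frac{81 + 49}{12 - 40} \right)} = \frac{2497}{9} - 195 = \frac{742}{9}$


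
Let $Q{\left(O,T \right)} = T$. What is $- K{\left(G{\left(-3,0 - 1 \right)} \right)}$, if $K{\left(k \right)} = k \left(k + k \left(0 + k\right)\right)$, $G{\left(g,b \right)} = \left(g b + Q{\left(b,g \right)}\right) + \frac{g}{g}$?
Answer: $-2$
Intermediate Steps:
$G{\left(g,b \right)} = 1 + g + b g$ ($G{\left(g,b \right)} = \left(g b + g\right) + \frac{g}{g} = \left(b g + g\right) + 1 = \left(g + b g\right) + 1 = 1 + g + b g$)
$K{\left(k \right)} = k \left(k + k^{2}\right)$ ($K{\left(k \right)} = k \left(k + k k\right) = k \left(k + k^{2}\right)$)
$- K{\left(G{\left(-3,0 - 1 \right)} \right)} = - \left(1 - 3 + \left(0 - 1\right) \left(-3\right)\right)^{2} \left(1 + \left(1 - 3 + \left(0 - 1\right) \left(-3\right)\right)\right) = - \left(1 - 3 - -3\right)^{2} \left(1 - -1\right) = - \left(1 - 3 + 3\right)^{2} \left(1 + \left(1 - 3 + 3\right)\right) = - 1^{2} \left(1 + 1\right) = - 1 \cdot 2 = \left(-1\right) 2 = -2$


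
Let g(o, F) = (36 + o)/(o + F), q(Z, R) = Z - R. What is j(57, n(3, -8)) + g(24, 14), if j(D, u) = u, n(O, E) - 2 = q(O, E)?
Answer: 277/19 ≈ 14.579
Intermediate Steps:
n(O, E) = 2 + O - E (n(O, E) = 2 + (O - E) = 2 + O - E)
g(o, F) = (36 + o)/(F + o)
j(57, n(3, -8)) + g(24, 14) = (2 + 3 - 1*(-8)) + (36 + 24)/(14 + 24) = (2 + 3 + 8) + 60/38 = 13 + (1/38)*60 = 13 + 30/19 = 277/19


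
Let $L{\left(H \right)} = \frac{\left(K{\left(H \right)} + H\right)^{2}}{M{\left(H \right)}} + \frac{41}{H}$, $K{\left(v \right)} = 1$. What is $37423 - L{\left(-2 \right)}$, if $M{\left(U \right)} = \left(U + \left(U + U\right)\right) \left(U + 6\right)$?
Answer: $\frac{898645}{24} \approx 37444.0$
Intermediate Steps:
$M{\left(U \right)} = 3 U \left(6 + U\right)$ ($M{\left(U \right)} = \left(U + 2 U\right) \left(6 + U\right) = 3 U \left(6 + U\right)$)
$L{\left(H \right)} = \frac{41}{H} + \frac{\left(1 + H\right)^{2}}{3 H \left(6 + H\right)}$ ($L{\left(H \right)} = \frac{\left(1 + H\right)^{2}}{3 H \left(6 + H\right)} + \frac{41}{H} = \frac{41}{H} + \frac{\left(1 + H\right)^{2}}{3 H \left(6 + H\right)}$)
$37423 - L{\left(-2 \right)} = 37423 - \frac{739 + \left(-2\right)^{2} + 125 \left(-2\right)}{3 \left(-2\right) \left(6 - 2\right)} = 37423 - \frac{1}{3} \left(- \frac{1}{2}\right) \frac{1}{4} \left(739 + 4 - 250\right) = 37423 - \frac{1}{3} \left(- \frac{1}{2}\right) \frac{1}{4} \cdot 493 = 37423 - - \frac{493}{24} = 37423 + \frac{493}{24} = \frac{898645}{24}$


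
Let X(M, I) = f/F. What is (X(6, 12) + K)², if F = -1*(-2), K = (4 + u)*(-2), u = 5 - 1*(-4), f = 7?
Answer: 2025/4 ≈ 506.25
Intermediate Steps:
u = 9 (u = 5 + 4 = 9)
K = -26 (K = (4 + 9)*(-2) = 13*(-2) = -26)
F = 2
X(M, I) = 7/2
(X(6, 12) + K)² = (7/2 - 26)² = (-45/2)² = 2025/4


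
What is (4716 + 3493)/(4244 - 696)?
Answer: 8209/3548 ≈ 2.3137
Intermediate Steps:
(4716 + 3493)/(4244 - 696) = 8209/3548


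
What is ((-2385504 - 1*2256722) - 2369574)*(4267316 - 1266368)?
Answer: -21042047186400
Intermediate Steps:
((-2385504 - 1*2256722) - 2369574)*(4267316 - 1266368) = ((-2385504 - 2256722) - 2369574)*3000948 = (-4642226 - 2369574)*3000948 = -7011800*3000948 = -21042047186400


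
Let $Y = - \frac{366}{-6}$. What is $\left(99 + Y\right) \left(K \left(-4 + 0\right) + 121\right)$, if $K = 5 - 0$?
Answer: $16160$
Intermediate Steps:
$K = 5$ ($K = 5 + 0 = 5$)
$Y = 61$ ($Y = \left(-366\right) \left(- \frac{1}{6}\right) = 61$)
$\left(99 + Y\right) \left(K \left(-4 + 0\right) + 121\right) = \left(99 + 61\right) \left(5 \left(-4 + 0\right) + 121\right) = 160 \left(5 \left(-4\right) + 121\right) = 160 \left(-20 + 121\right) = 160 \cdot 101 = 16160$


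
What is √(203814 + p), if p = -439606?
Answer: 4*I*√14737 ≈ 485.58*I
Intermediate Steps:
√(203814 + p) = √(203814 - 439606) = √(-235792) = 4*I*√14737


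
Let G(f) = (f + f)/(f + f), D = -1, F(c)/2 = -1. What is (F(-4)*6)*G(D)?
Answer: -12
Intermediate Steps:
F(c) = -2 (F(c) = 2*(-1) = -2)
G(f) = 1 (G(f) = (2*f)/((2*f)) = (2*f)*(1/(2*f)) = 1)
(F(-4)*6)*G(D) = -2*6*1 = -12*1 = -12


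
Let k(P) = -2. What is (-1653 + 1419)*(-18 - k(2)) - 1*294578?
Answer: -290834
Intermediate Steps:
(-1653 + 1419)*(-18 - k(2)) - 1*294578 = (-1653 + 1419)*(-18 - 1*(-2)) - 1*294578 = -234*(-18 + 2) - 294578 = -234*(-16) - 294578 = 3744 - 294578 = -290834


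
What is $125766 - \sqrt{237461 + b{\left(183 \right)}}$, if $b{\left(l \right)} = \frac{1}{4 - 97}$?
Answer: $125766 - \frac{4 \sqrt{128362506}}{93} \approx 1.2528 \cdot 10^{5}$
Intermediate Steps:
$b{\left(l \right)} = - \frac{1}{93}$ ($b{\left(l \right)} = \frac{1}{-93} = - \frac{1}{93}$)
$125766 - \sqrt{237461 + b{\left(183 \right)}} = 125766 - \sqrt{237461 - \frac{1}{93}} = 125766 - \sqrt{\frac{22083872}{93}} = 125766 - \frac{4 \sqrt{128362506}}{93}$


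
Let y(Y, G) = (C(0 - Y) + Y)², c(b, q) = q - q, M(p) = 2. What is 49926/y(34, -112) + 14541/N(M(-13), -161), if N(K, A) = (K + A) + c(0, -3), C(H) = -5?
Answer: -1430249/44573 ≈ -32.088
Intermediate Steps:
c(b, q) = 0
y(Y, G) = (-5 + Y)²
N(K, A) = A + K (N(K, A) = (K + A) + 0 = (A + K) + 0 = A + K)
49926/y(34, -112) + 14541/N(M(-13), -161) = 49926/((-5 + 34)²) + 14541/(-161 + 2) = 49926/(29²) + 14541/(-159) = 49926/841 + 14541*(-1/159) = 49926*(1/841) - 4847/53 = 49926/841 - 4847/53 = -1430249/44573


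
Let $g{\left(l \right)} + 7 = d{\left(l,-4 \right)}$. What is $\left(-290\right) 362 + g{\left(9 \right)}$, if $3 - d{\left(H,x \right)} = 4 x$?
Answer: $-104968$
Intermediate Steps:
$d{\left(H,x \right)} = 3 - 4 x$
$g{\left(l \right)} = 12$ ($g{\left(l \right)} = -7 + \left(3 - -16\right) = -7 + \left(3 + 16\right) = -7 + 19 = 12$)
$\left(-290\right) 362 + g{\left(9 \right)} = \left(-290\right) 362 + 12 = -104980 + 12 = -104968$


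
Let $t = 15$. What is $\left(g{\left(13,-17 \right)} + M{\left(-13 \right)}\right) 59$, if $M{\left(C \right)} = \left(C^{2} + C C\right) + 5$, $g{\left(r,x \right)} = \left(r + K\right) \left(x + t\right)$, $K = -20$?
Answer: $21063$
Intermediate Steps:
$g{\left(r,x \right)} = \left(-20 + r\right) \left(15 + x\right)$ ($g{\left(r,x \right)} = \left(r - 20\right) \left(x + 15\right) = \left(-20 + r\right) \left(15 + x\right)$)
$M{\left(C \right)} = 5 + 2 C^{2}$ ($M{\left(C \right)} = \left(C^{2} + C^{2}\right) + 5 = 2 C^{2} + 5 = 5 + 2 C^{2}$)
$\left(g{\left(13,-17 \right)} + M{\left(-13 \right)}\right) 59 = \left(\left(-300 - -340 + 15 \cdot 13 + 13 \left(-17\right)\right) + \left(5 + 2 \left(-13\right)^{2}\right)\right) 59 = \left(\left(-300 + 340 + 195 - 221\right) + \left(5 + 2 \cdot 169\right)\right) 59 = \left(14 + \left(5 + 338\right)\right) 59 = \left(14 + 343\right) 59 = 357 \cdot 59 = 21063$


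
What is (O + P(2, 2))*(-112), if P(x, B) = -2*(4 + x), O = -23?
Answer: 3920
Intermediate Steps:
P(x, B) = -8 - 2*x
(O + P(2, 2))*(-112) = (-23 + (-8 - 2*2))*(-112) = (-23 + (-8 - 4))*(-112) = (-23 - 12)*(-112) = -35*(-112) = 3920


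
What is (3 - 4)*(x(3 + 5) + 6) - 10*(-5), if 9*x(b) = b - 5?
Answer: 131/3 ≈ 43.667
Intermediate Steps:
x(b) = -5/9 + b/9 (x(b) = (b - 5)/9 = (-5 + b)/9 = -5/9 + b/9)
(3 - 4)*(x(3 + 5) + 6) - 10*(-5) = (3 - 4)*((-5/9 + (3 + 5)/9) + 6) - 10*(-5) = -((-5/9 + (⅑)*8) + 6) + 50 = -((-5/9 + 8/9) + 6) + 50 = -(⅓ + 6) + 50 = -1*19/3 + 50 = -19/3 + 50 = 131/3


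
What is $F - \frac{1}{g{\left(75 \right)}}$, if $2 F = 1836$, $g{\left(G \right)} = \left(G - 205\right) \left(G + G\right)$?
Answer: $\frac{17901001}{19500} \approx 918.0$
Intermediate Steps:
$g{\left(G \right)} = 2 G \left(-205 + G\right)$ ($g{\left(G \right)} = \left(-205 + G\right) 2 G = 2 G \left(-205 + G\right)$)
$F = 918$ ($F = \frac{1}{2} \cdot 1836 = 918$)
$F - \frac{1}{g{\left(75 \right)}} = 918 - \frac{1}{2 \cdot 75 \left(-205 + 75\right)} = 918 - \frac{1}{2 \cdot 75 \left(-130\right)} = 918 - \frac{1}{-19500} = 918 - - \frac{1}{19500} = 918 + \frac{1}{19500} = \frac{17901001}{19500}$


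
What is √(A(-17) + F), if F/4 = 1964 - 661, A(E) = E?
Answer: √5195 ≈ 72.076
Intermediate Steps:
F = 5212 (F = 4*(1964 - 661) = 4*1303 = 5212)
√(A(-17) + F) = √(-17 + 5212) = √5195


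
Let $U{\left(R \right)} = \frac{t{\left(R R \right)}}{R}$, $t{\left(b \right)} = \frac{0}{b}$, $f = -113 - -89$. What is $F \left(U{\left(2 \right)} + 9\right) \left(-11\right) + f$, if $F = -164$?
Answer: $16212$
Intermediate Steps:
$f = -24$ ($f = -113 + 89 = -24$)
$t{\left(b \right)} = 0$
$U{\left(R \right)} = 0$ ($U{\left(R \right)} = \frac{0}{R} = 0$)
$F \left(U{\left(2 \right)} + 9\right) \left(-11\right) + f = - 164 \left(0 + 9\right) \left(-11\right) - 24 = - 164 \cdot 9 \left(-11\right) - 24 = \left(-164\right) \left(-99\right) - 24 = 16236 - 24 = 16212$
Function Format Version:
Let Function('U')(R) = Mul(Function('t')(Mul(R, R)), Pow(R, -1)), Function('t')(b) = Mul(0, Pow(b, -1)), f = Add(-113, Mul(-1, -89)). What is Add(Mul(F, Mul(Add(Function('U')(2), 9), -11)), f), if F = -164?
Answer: 16212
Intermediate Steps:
f = -24 (f = Add(-113, 89) = -24)
Function('t')(b) = 0
Function('U')(R) = 0 (Function('U')(R) = Mul(0, Pow(R, -1)) = 0)
Add(Mul(F, Mul(Add(Function('U')(2), 9), -11)), f) = Add(Mul(-164, Mul(Add(0, 9), -11)), -24) = Add(Mul(-164, Mul(9, -11)), -24) = Add(Mul(-164, -99), -24) = Add(16236, -24) = 16212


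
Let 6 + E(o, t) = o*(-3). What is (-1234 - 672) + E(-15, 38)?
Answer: -1867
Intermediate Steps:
E(o, t) = -6 - 3*o (E(o, t) = -6 + o*(-3) = -6 - 3*o)
(-1234 - 672) + E(-15, 38) = (-1234 - 672) + (-6 - 3*(-15)) = -1906 + (-6 + 45) = -1906 + 39 = -1867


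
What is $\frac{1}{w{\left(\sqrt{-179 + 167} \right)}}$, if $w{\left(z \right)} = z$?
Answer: $- \frac{i \sqrt{3}}{6} \approx - 0.28868 i$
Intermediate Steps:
$\frac{1}{w{\left(\sqrt{-179 + 167} \right)}} = \frac{1}{\sqrt{-179 + 167}} = \frac{1}{\sqrt{-12}} = \frac{1}{2 i \sqrt{3}} = - \frac{i \sqrt{3}}{6}$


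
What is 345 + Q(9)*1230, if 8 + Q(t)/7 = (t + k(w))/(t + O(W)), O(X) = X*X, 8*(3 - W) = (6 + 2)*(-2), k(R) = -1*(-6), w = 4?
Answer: -1100520/17 ≈ -64737.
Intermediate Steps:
k(R) = 6
W = 5 (W = 3 - (6 + 2)*(-2)/8 = 3 - (-2) = 3 - 1/8*(-16) = 3 + 2 = 5)
O(X) = X**2
Q(t) = -56 + 7*(6 + t)/(25 + t) (Q(t) = -56 + 7*((t + 6)/(t + 5**2)) = -56 + 7*((6 + t)/(t + 25)) = -56 + 7*((6 + t)/(25 + t)) = -56 + 7*(6 + t)/(25 + t))
345 + Q(9)*1230 = 345 + (7*(-194 - 7*9)/(25 + 9))*1230 = 345 + (7*(-194 - 63)/34)*1230 = 345 + (7*(1/34)*(-257))*1230 = 345 - 1799/34*1230 = 345 - 1106385/17 = -1100520/17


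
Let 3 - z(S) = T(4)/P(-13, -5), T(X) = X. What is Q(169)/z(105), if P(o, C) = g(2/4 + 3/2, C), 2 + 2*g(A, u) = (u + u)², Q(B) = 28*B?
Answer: 17836/11 ≈ 1621.5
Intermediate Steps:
g(A, u) = -1 + 2*u² (g(A, u) = -1 + (u + u)²/2 = -1 + (2*u)²/2 = -1 + (4*u²)/2 = -1 + 2*u²)
P(o, C) = -1 + 2*C²
z(S) = 143/49 (z(S) = 3 - 4/(-1 + 2*(-5)²) = 3 - 4/(-1 + 2*25) = 3 - 4/(-1 + 50) = 3 - 4/49 = 143/49)
Q(169)/z(105) = (28*169)/(143/49) = 4732*(49/143) = 17836/11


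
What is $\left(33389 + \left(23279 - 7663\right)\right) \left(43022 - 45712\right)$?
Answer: $-131823450$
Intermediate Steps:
$\left(33389 + \left(23279 - 7663\right)\right) \left(43022 - 45712\right) = \left(33389 + \left(23279 - 7663\right)\right) \left(-2690\right) = \left(33389 + 15616\right) \left(-2690\right) = 49005 \left(-2690\right) = -131823450$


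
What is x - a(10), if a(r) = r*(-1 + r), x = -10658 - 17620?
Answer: -28368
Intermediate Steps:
x = -28278
x - a(10) = -28278 - 10*(-1 + 10) = -28278 - 10*9 = -28278 - 1*90 = -28278 - 90 = -28368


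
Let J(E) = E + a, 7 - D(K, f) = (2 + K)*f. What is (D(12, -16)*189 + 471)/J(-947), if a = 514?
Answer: -44130/433 ≈ -101.92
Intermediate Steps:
D(K, f) = 7 - f*(2 + K) (D(K, f) = 7 - (2 + K)*f = 7 - f*(2 + K))
J(E) = 514 + E (J(E) = E + 514 = 514 + E)
(D(12, -16)*189 + 471)/J(-947) = ((7 - 2*(-16) - 1*12*(-16))*189 + 471)/(514 - 947) = ((7 + 32 + 192)*189 + 471)/(-433) = (231*189 + 471)*(-1/433) = (43659 + 471)*(-1/433) = 44130*(-1/433) = -44130/433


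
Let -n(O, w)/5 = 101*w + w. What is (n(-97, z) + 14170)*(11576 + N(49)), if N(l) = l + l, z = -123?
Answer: 897730600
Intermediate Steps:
N(l) = 2*l
n(O, w) = -510*w (n(O, w) = -5*(101*w + w) = -510*w)
(n(-97, z) + 14170)*(11576 + N(49)) = (-510*(-123) + 14170)*(11576 + 2*49) = (62730 + 14170)*(11576 + 98) = 76900*11674 = 897730600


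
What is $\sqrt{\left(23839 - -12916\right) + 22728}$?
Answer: $\sqrt{59483} \approx 243.89$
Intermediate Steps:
$\sqrt{\left(23839 - -12916\right) + 22728} = \sqrt{\left(23839 + 12916\right) + 22728} = \sqrt{36755 + 22728} = \sqrt{59483}$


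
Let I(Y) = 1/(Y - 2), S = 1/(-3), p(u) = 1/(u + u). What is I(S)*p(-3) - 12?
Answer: -167/14 ≈ -11.929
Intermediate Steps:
p(u) = 1/(2*u)
S = -⅓ ≈ -0.33333
I(Y) = 1/(-2 + Y)
I(S)*p(-3) - 12 = ((½)/(-3))/(-2 - ⅓) - 12 = ((½)*(-⅓))/(-7/3) - 12 = -3/7*(-⅙) - 12 = 1/14 - 12 = -167/14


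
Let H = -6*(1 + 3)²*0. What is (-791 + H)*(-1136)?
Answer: 898576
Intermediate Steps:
H = 0 (H = -6*4²*0 = -6*16*0 = -96*0 = 0)
(-791 + H)*(-1136) = (-791 + 0)*(-1136) = -791*(-1136) = 898576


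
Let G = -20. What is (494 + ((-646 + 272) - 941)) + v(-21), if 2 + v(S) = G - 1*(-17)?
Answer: -826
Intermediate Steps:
v(S) = -5 (v(S) = -2 + (-20 - 1*(-17)) = -2 + (-20 + 17) = -2 - 3 = -5)
(494 + ((-646 + 272) - 941)) + v(-21) = (494 + ((-646 + 272) - 941)) - 5 = (494 + (-374 - 941)) - 5 = (494 - 1315) - 5 = -821 - 5 = -826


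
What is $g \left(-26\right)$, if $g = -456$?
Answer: $11856$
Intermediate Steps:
$g \left(-26\right) = \left(-456\right) \left(-26\right) = 11856$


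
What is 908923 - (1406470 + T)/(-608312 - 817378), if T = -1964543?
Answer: 1295841873797/1425690 ≈ 9.0892e+5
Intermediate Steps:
908923 - (1406470 + T)/(-608312 - 817378) = 908923 - (1406470 - 1964543)/(-608312 - 817378) = 908923 - (-558073)/(-1425690) = 908923 - (-558073)*(-1)/1425690 = 908923 - 1*558073/1425690 = 908923 - 558073/1425690 = 1295841873797/1425690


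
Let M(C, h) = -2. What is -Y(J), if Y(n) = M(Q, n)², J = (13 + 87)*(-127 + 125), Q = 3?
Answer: -4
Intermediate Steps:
J = -200 (J = 100*(-2) = -200)
Y(n) = 4 (Y(n) = (-2)² = 4)
-Y(J) = -1*4 = -4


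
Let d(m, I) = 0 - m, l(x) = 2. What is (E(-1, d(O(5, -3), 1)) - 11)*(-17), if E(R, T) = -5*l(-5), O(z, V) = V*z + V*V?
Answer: 357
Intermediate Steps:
O(z, V) = V² + V*z (O(z, V) = V*z + V² = V² + V*z)
d(m, I) = -m
E(R, T) = -10 (E(R, T) = -5*2 = -10)
(E(-1, d(O(5, -3), 1)) - 11)*(-17) = (-10 - 11)*(-17) = -21*(-17) = 357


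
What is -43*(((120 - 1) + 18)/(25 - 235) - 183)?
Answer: 1658381/210 ≈ 7897.1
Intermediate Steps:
-43*(((120 - 1) + 18)/(25 - 235) - 183) = -43*((119 + 18)/(-210) - 183) = -43*(137*(-1/210) - 183) = -43*(-137/210 - 183) = -43*(-38567/210) = 1658381/210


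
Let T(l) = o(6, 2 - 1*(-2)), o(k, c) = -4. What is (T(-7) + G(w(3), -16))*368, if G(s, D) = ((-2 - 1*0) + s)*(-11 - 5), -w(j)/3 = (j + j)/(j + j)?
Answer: 27968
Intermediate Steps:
w(j) = -3 (w(j) = -3*(j + j)/(j + j) = -3*2*j/(2*j) = -3*2*j*1/(2*j) = -3*1 = -3)
T(l) = -4
G(s, D) = 32 - 16*s (G(s, D) = ((-2 + 0) + s)*(-16) = (-2 + s)*(-16) = 32 - 16*s)
(T(-7) + G(w(3), -16))*368 = (-4 + (32 - 16*(-3)))*368 = (-4 + (32 + 48))*368 = (-4 + 80)*368 = 76*368 = 27968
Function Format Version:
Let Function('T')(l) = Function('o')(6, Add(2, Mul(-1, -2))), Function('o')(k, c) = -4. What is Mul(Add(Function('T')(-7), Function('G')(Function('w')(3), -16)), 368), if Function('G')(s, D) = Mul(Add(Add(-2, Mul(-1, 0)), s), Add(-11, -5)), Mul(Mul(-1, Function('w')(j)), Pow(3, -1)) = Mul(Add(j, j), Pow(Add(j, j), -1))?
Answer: 27968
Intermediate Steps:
Function('w')(j) = -3 (Function('w')(j) = Mul(-3, Mul(Add(j, j), Pow(Add(j, j), -1))) = Mul(-3, Mul(Mul(2, j), Pow(Mul(2, j), -1))) = Mul(-3, Mul(Mul(2, j), Mul(Rational(1, 2), Pow(j, -1)))) = Mul(-3, 1) = -3)
Function('T')(l) = -4
Function('G')(s, D) = Add(32, Mul(-16, s)) (Function('G')(s, D) = Mul(Add(Add(-2, 0), s), -16) = Mul(Add(-2, s), -16) = Add(32, Mul(-16, s)))
Mul(Add(Function('T')(-7), Function('G')(Function('w')(3), -16)), 368) = Mul(Add(-4, Add(32, Mul(-16, -3))), 368) = Mul(Add(-4, Add(32, 48)), 368) = Mul(Add(-4, 80), 368) = Mul(76, 368) = 27968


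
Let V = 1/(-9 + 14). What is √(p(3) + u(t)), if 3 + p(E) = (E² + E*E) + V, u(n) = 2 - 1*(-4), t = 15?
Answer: √530/5 ≈ 4.6043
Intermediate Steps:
u(n) = 6 (u(n) = 2 + 4 = 6)
V = ⅕ (V = 1/5 = ⅕ ≈ 0.20000)
p(E) = -14/5 + 2*E² (p(E) = -3 + ((E² + E*E) + ⅕) = -3 + ((E² + E²) + ⅕) = -3 + (2*E² + ⅕) = -3 + (⅕ + 2*E²) = -14/5 + 2*E²)
√(p(3) + u(t)) = √((-14/5 + 2*3²) + 6) = √((-14/5 + 2*9) + 6) = √((-14/5 + 18) + 6) = √(76/5 + 6) = √(106/5) = √530/5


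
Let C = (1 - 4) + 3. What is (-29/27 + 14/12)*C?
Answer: 0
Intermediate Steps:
C = 0 (C = -3 + 3 = 0)
(-29/27 + 14/12)*C = (-29/27 + 14/12)*0 = (-29*1/27 + 14*(1/12))*0 = (-29/27 + 7/6)*0 = (5/54)*0 = 0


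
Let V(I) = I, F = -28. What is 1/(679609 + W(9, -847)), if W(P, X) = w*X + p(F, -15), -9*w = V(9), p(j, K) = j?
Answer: 1/680428 ≈ 1.4697e-6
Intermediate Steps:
w = -1 (w = -1/9*9 = -1)
W(P, X) = -28 - X (W(P, X) = -X - 28 = -28 - X)
1/(679609 + W(9, -847)) = 1/(679609 + (-28 - 1*(-847))) = 1/(679609 + (-28 + 847)) = 1/(679609 + 819) = 1/680428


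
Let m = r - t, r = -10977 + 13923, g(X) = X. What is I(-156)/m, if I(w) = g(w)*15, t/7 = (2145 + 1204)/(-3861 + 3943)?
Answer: -191880/218129 ≈ -0.87966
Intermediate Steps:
r = 2946
t = 23443/82 (t = 7*((2145 + 1204)/(-3861 + 3943)) = 7*(3349/82) = 23443/82 ≈ 285.89)
I(w) = 15*w (I(w) = w*15 = 15*w)
m = 218129/82 (m = 2946 - 1*23443/82 = 2946 - 23443/82 = 218129/82 ≈ 2660.1)
I(-156)/m = (15*(-156))/(218129/82) = -2340*82/218129 = -191880/218129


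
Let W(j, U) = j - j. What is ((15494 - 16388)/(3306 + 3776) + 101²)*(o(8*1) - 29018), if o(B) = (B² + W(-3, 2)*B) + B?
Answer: -1045566976124/3541 ≈ -2.9527e+8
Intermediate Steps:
W(j, U) = 0
o(B) = B + B² (o(B) = (B² + 0*B) + B = (B² + 0) + B = B² + B = B + B²)
((15494 - 16388)/(3306 + 3776) + 101²)*(o(8*1) - 29018) = ((15494 - 16388)/(3306 + 3776) + 101²)*((8*1)*(1 + 8*1) - 29018) = (-894/7082 + 10201)*(8*(1 + 8) - 29018) = (-894*1/7082 + 10201)*(8*9 - 29018) = (-447/3541 + 10201)*(72 - 29018) = (36121294/3541)*(-28946) = -1045566976124/3541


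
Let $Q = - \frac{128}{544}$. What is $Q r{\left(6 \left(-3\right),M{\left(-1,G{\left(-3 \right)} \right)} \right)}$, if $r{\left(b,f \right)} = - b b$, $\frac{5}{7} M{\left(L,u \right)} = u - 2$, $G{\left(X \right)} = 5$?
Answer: $\frac{1296}{17} \approx 76.235$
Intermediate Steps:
$M{\left(L,u \right)} = - \frac{14}{5} + \frac{7 u}{5}$ ($M{\left(L,u \right)} = \frac{7 \left(u - 2\right)}{5} = \frac{7 \left(-2 + u\right)}{5} = - \frac{14}{5} + \frac{7 u}{5}$)
$r{\left(b,f \right)} = - b^{2}$
$Q = - \frac{4}{17}$ ($Q = \left(-128\right) \frac{1}{544} = - \frac{4}{17} \approx -0.23529$)
$Q r{\left(6 \left(-3\right),M{\left(-1,G{\left(-3 \right)} \right)} \right)} = - \frac{4 \left(- \left(6 \left(-3\right)\right)^{2}\right)}{17} = - \frac{4 \left(- \left(-18\right)^{2}\right)}{17} = - \frac{4 \left(\left(-1\right) 324\right)}{17} = \left(- \frac{4}{17}\right) \left(-324\right) = \frac{1296}{17}$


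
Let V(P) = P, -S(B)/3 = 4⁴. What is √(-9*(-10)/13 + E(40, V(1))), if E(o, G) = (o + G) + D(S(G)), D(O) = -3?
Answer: 2*√1898/13 ≈ 6.7025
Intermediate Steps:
S(B) = -768 (S(B) = -3*4⁴ = -3*256 = -768)
E(o, G) = -3 + G + o (E(o, G) = (o + G) - 3 = (G + o) - 3 = -3 + G + o)
√(-9*(-10)/13 + E(40, V(1))) = √(-9*(-10)/13 + (-3 + 1 + 40)) = √(90*(1/13) + 38) = √(90/13 + 38) = √(584/13) = 2*√1898/13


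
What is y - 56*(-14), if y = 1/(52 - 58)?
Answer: 4703/6 ≈ 783.83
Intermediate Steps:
y = -⅙ (y = 1/(-6) = -⅙ ≈ -0.16667)
y - 56*(-14) = -⅙ - 56*(-14) = -⅙ + 784 = 4703/6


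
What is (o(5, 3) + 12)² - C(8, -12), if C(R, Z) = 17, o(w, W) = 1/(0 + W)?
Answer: 1216/9 ≈ 135.11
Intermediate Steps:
o(w, W) = 1/W
(o(5, 3) + 12)² - C(8, -12) = (1/3 + 12)² - 1*17 = (⅓ + 12)² - 17 = (37/3)² - 17 = 1369/9 - 17 = 1216/9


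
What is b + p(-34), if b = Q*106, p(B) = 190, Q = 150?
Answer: 16090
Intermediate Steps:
b = 15900 (b = 150*106 = 15900)
b + p(-34) = 15900 + 190 = 16090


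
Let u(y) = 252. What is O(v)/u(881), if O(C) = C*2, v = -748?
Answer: -374/63 ≈ -5.9365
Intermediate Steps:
O(C) = 2*C
O(v)/u(881) = (2*(-748))/252 = -1496*1/252 = -374/63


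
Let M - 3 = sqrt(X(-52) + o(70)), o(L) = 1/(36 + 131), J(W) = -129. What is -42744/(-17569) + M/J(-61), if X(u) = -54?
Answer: 1820423/755467 - I*sqrt(1505839)/21543 ≈ 2.4097 - 0.056962*I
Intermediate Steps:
o(L) = 1/167
M = 3 + I*sqrt(1505839)/167 (M = 3 + sqrt(-54 + 1/167) = 3 + sqrt(-9017/167) = 3 + I*sqrt(1505839)/167 ≈ 3.0 + 7.3481*I)
-42744/(-17569) + M/J(-61) = -42744/(-17569) + (3 + I*sqrt(1505839)/167)/(-129) = -42744*(-1/17569) + (3 + I*sqrt(1505839)/167)*(-1/129) = 42744/17569 + (-1/43 - I*sqrt(1505839)/21543) = 1820423/755467 - I*sqrt(1505839)/21543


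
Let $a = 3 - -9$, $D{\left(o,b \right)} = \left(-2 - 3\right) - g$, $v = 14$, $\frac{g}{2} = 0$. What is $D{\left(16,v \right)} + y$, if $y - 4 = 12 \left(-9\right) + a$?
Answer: $-97$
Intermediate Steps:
$g = 0$ ($g = 2 \cdot 0 = 0$)
$D{\left(o,b \right)} = -5$ ($D{\left(o,b \right)} = \left(-2 - 3\right) - 0 = \left(-2 - 3\right) + 0 = -5 + 0 = -5$)
$a = 12$ ($a = 3 + 9 = 12$)
$y = -92$ ($y = 4 + \left(12 \left(-9\right) + 12\right) = 4 + \left(-108 + 12\right) = 4 - 96 = -92$)
$D{\left(16,v \right)} + y = -5 - 92 = -97$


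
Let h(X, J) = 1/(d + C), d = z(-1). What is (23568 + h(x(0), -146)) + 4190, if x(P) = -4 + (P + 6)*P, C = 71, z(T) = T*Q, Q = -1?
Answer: 1998577/72 ≈ 27758.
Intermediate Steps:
z(T) = -T (z(T) = T*(-1) = -T)
d = 1 (d = -1*(-1) = 1)
x(P) = -4 + P*(6 + P) (x(P) = -4 + (6 + P)*P = -4 + P*(6 + P))
h(X, J) = 1/72 (h(X, J) = 1/(1 + 71) = 1/72)
(23568 + h(x(0), -146)) + 4190 = (23568 + 1/72) + 4190 = 1696897/72 + 4190 = 1998577/72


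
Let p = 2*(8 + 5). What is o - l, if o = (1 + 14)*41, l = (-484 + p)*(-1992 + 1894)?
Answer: -44269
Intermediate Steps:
p = 26 (p = 2*13 = 26)
l = 44884 (l = (-484 + 26)*(-1992 + 1894) = -458*(-98) = 44884)
o = 615 (o = 15*41 = 615)
o - l = 615 - 1*44884 = 615 - 44884 = -44269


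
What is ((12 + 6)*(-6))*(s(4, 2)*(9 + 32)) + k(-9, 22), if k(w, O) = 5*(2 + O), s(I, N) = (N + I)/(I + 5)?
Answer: -2832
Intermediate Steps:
s(I, N) = (I + N)/(5 + I)
k(w, O) = 10 + 5*O
((12 + 6)*(-6))*(s(4, 2)*(9 + 32)) + k(-9, 22) = ((12 + 6)*(-6))*(((4 + 2)/(5 + 4))*(9 + 32)) + (10 + 5*22) = (18*(-6))*((6/9)*41) + (10 + 110) = -108*(⅑)*6*41 + 120 = -72*41 + 120 = -108*82/3 + 120 = -2952 + 120 = -2832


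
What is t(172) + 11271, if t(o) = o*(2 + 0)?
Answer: 11615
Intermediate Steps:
t(o) = 2*o (t(o) = o*2 = 2*o)
t(172) + 11271 = 2*172 + 11271 = 344 + 11271 = 11615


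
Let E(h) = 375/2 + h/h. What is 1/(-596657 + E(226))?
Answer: -2/1192937 ≈ -1.6765e-6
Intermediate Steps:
E(h) = 377/2 (E(h) = 375*(1/2) + 1 = 375/2 + 1 = 377/2)
1/(-596657 + E(226)) = 1/(-596657 + 377/2) = 1/(-1192937/2) = -2/1192937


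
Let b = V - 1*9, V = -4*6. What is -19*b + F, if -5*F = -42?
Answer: 3177/5 ≈ 635.40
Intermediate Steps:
V = -24
b = -33 (b = -24 - 1*9 = -24 - 9 = -33)
F = 42/5 (F = -⅕*(-42) = 42/5 ≈ 8.4000)
-19*b + F = -19*(-33) + 42/5 = 627 + 42/5 = 3177/5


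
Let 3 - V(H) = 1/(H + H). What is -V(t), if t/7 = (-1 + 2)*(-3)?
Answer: -127/42 ≈ -3.0238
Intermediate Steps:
t = -21 (t = 7*((-1 + 2)*(-3)) = 7*(1*(-3)) = 7*(-3) = -21)
V(H) = 3 - 1/(2*H) (V(H) = 3 - 1/(H + H) = 3 - 1/(2*H))
-V(t) = -(3 - 1/2/(-21)) = -(3 - 1/2*(-1/21)) = -(3 + 1/42) = -1*127/42 = -127/42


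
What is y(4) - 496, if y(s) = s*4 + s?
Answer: -476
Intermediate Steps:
y(s) = 5*s (y(s) = 4*s + s = 5*s)
y(4) - 496 = 5*4 - 496 = 20 - 496 = -476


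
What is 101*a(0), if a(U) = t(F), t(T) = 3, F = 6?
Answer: 303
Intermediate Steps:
a(U) = 3
101*a(0) = 101*3 = 303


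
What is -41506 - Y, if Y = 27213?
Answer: -68719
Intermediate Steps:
-41506 - Y = -41506 - 1*27213 = -41506 - 27213 = -68719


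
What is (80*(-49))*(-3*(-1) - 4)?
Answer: 3920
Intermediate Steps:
(80*(-49))*(-3*(-1) - 4) = -3920*(3 - 4) = -3920*(-1) = 3920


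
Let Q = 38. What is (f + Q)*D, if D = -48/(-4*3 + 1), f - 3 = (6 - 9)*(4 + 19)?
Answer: -1344/11 ≈ -122.18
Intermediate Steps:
f = -66 (f = 3 + (6 - 9)*(4 + 19) = 3 - 3*23 = 3 - 69 = -66)
D = 48/11 (D = -48/(-12 + 1) = -48/(-11) = -48*(-1/11) = 48/11 ≈ 4.3636)
(f + Q)*D = (-66 + 38)*(48/11) = -28*48/11 = -1344/11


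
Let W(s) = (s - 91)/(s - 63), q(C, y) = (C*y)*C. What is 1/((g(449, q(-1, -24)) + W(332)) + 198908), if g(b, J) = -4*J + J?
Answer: 269/53525861 ≈ 5.0256e-6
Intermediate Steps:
q(C, y) = y*C²
g(b, J) = -3*J
W(s) = (-91 + s)/(-63 + s)
1/((g(449, q(-1, -24)) + W(332)) + 198908) = 1/((-(-72)*(-1)² + (-91 + 332)/(-63 + 332)) + 198908) = 1/((-(-72) + 241/269) + 198908) = 1/((-3*(-24) + (1/269)*241) + 198908) = 1/((72 + 241/269) + 198908) = 1/(19609/269 + 198908) = 1/(53525861/269) = 269/53525861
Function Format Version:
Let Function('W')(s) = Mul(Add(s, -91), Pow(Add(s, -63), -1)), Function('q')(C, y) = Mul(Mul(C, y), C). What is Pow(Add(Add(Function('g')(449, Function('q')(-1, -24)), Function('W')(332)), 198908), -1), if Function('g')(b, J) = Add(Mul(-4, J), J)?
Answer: Rational(269, 53525861) ≈ 5.0256e-6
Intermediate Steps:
Function('q')(C, y) = Mul(y, Pow(C, 2))
Function('g')(b, J) = Mul(-3, J)
Function('W')(s) = Mul(Pow(Add(-63, s), -1), Add(-91, s)) (Function('W')(s) = Mul(Add(-91, s), Pow(Add(-63, s), -1)) = Mul(Pow(Add(-63, s), -1), Add(-91, s)))
Pow(Add(Add(Function('g')(449, Function('q')(-1, -24)), Function('W')(332)), 198908), -1) = Pow(Add(Add(Mul(-3, Mul(-24, Pow(-1, 2))), Mul(Pow(Add(-63, 332), -1), Add(-91, 332))), 198908), -1) = Pow(Add(Add(Mul(-3, Mul(-24, 1)), Mul(Pow(269, -1), 241)), 198908), -1) = Pow(Add(Add(Mul(-3, -24), Mul(Rational(1, 269), 241)), 198908), -1) = Pow(Add(Add(72, Rational(241, 269)), 198908), -1) = Pow(Add(Rational(19609, 269), 198908), -1) = Pow(Rational(53525861, 269), -1) = Rational(269, 53525861)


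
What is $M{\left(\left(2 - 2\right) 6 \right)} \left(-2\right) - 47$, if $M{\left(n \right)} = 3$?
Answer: $-53$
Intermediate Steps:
$M{\left(\left(2 - 2\right) 6 \right)} \left(-2\right) - 47 = 3 \left(-2\right) - 47 = -6 - 47 = -53$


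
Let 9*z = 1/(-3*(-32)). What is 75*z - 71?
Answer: -20423/288 ≈ -70.913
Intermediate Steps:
z = 1/864 (z = 1/(9*((-3*(-32)))) = (⅑)/96 = (⅑)*(1/96) = 1/864 ≈ 0.0011574)
75*z - 71 = 75*(1/864) - 71 = 25/288 - 71 = -20423/288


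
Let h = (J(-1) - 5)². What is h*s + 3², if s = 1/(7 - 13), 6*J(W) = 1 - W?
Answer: 145/27 ≈ 5.3704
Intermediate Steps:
J(W) = ⅙ - W/6 (J(W) = (1 - W)/6 = ⅙ - W/6)
h = 196/9 (h = ((⅙ - ⅙*(-1)) - 5)² = ((⅙ + ⅙) - 5)² = (⅓ - 5)² = (-14/3)² = 196/9 ≈ 21.778)
s = -⅙ (s = 1/(-6) = -⅙*1 = -⅙ ≈ -0.16667)
h*s + 3² = (196/9)*(-⅙) + 3² = -98/27 + 9 = 145/27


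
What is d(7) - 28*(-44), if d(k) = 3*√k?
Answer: 1232 + 3*√7 ≈ 1239.9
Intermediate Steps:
d(7) - 28*(-44) = 3*√7 - 28*(-44) = 3*√7 + 1232 = 1232 + 3*√7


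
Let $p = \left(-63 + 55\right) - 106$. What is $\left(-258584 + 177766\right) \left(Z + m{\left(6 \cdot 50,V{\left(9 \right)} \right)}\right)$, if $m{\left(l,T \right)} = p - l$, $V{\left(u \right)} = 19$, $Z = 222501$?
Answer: $-17948627166$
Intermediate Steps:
$p = -114$ ($p = -8 - 106 = -114$)
$m{\left(l,T \right)} = -114 - l$
$\left(-258584 + 177766\right) \left(Z + m{\left(6 \cdot 50,V{\left(9 \right)} \right)}\right) = \left(-258584 + 177766\right) \left(222501 - \left(114 + 6 \cdot 50\right)\right) = - 80818 \left(222501 - 414\right) = \left(-80818\right) 222087 = -17948627166$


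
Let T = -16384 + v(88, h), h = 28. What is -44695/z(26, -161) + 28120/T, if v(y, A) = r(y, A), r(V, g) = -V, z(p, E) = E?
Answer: 13065870/47357 ≈ 275.90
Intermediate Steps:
v(y, A) = -y
T = -16472 (T = -16384 - 1*88 = -16384 - 88 = -16472)
-44695/z(26, -161) + 28120/T = -44695/(-161) + 28120/(-16472) = -44695*(-1/161) + 28120*(-1/16472) = 6385/23 - 3515/2059 = 13065870/47357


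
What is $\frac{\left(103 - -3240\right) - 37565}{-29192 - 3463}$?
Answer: $\frac{34222}{32655} \approx 1.048$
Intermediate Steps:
$\frac{\left(103 - -3240\right) - 37565}{-29192 - 3463} = \frac{\left(103 + 3240\right) - 37565}{-32655} = \left(3343 - 37565\right) \left(- \frac{1}{32655}\right) = \left(-34222\right) \left(- \frac{1}{32655}\right) = \frac{34222}{32655}$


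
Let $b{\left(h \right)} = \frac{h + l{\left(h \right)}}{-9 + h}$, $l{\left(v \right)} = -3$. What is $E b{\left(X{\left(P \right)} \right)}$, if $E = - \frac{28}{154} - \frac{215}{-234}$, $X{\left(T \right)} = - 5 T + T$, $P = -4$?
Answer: $\frac{271}{198} \approx 1.3687$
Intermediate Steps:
$X{\left(T \right)} = - 4 T$
$E = \frac{1897}{2574}$ ($E = \left(-28\right) \frac{1}{154} - - \frac{215}{234} = - \frac{2}{11} + \frac{215}{234} = \frac{1897}{2574} \approx 0.73699$)
$b{\left(h \right)} = \frac{-3 + h}{-9 + h}$ ($b{\left(h \right)} = \frac{h - 3}{-9 + h} = \frac{-3 + h}{-9 + h}$)
$E b{\left(X{\left(P \right)} \right)} = \frac{1897 \frac{-3 - -16}{-9 - -16}}{2574} = \frac{1897 \frac{-3 + 16}{-9 + 16}}{2574} = \frac{1897 \cdot \frac{1}{7} \cdot 13}{2574} = \frac{1897}{2574} \cdot \frac{13}{7} = \frac{271}{198}$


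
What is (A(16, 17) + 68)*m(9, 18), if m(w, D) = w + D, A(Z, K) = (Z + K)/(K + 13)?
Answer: 18657/10 ≈ 1865.7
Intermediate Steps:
A(Z, K) = (K + Z)/(13 + K)
m(w, D) = D + w
(A(16, 17) + 68)*m(9, 18) = ((17 + 16)/(13 + 17) + 68)*(18 + 9) = (33/30 + 68)*27 = ((1/30)*33 + 68)*27 = (11/10 + 68)*27 = (691/10)*27 = 18657/10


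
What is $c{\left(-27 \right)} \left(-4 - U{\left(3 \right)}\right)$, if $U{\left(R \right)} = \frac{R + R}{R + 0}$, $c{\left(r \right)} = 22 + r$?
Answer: $30$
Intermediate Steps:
$U{\left(R \right)} = 2$ ($U{\left(R \right)} = \frac{2 R}{R} = 2$)
$c{\left(-27 \right)} \left(-4 - U{\left(3 \right)}\right) = \left(22 - 27\right) \left(-4 - 2\right) = - 5 \left(-4 - 2\right) = \left(-5\right) \left(-6\right) = 30$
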